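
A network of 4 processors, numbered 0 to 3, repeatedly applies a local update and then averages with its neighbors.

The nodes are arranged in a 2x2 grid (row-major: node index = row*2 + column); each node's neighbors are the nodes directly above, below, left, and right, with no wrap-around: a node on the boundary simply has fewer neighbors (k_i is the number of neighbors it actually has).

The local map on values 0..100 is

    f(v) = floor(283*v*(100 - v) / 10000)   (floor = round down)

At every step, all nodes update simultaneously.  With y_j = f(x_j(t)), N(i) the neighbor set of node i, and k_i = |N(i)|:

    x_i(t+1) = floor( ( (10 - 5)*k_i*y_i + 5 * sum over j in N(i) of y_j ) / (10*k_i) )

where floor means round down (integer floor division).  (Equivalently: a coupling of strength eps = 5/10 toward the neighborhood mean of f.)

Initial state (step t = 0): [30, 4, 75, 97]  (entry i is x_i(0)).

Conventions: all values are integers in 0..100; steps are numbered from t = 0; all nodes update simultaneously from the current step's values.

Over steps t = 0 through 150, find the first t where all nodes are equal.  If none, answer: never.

Answer: 5
Key observation: Synchronization is absorbing here: once all nodes are equal they stay equal, and step 5 is the first all-equal step.

Derivation:
t=0: [30, 4, 75, 97]  (not all equal)
t=1: [45, 21, 43, 19]  (not all equal)
t=2: [63, 51, 62, 50]  (not all equal)
t=3: [66, 68, 66, 69]  (not all equal)
t=4: [62, 61, 62, 61]  (not all equal)
t=5: [66, 66, 66, 66]  (all equal)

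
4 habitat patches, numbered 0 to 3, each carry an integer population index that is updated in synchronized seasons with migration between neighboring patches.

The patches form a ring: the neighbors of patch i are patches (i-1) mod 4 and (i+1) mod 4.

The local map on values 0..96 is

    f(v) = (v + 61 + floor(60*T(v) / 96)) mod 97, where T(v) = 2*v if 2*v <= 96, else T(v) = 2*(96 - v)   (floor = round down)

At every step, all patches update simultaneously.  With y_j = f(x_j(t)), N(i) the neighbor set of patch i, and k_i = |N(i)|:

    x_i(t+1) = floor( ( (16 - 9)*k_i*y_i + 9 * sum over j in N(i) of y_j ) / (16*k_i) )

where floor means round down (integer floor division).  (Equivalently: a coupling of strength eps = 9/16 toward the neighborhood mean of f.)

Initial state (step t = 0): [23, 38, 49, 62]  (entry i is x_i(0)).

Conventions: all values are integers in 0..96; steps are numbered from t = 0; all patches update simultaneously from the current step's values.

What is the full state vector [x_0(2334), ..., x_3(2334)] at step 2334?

Simulating step by step:
t=0: [23, 38, 49, 62]
t=1: [39, 45, 63, 53]
t=2: [60, 61, 67, 64]
t=3: [68, 68, 67, 68]
t=4: [67, 67, 67, 67]
t=5: [67, 67, 67, 67]

Answer: [67, 67, 67, 67]
Key observation: The state at step 4, [67, 67, 67, 67], reappears at step 5: the system is in a cycle of period 1 from step 4 on.  Therefore the state at step 2334 equals the state at step 4 + ((2334 - 4) mod 1) = 4, which is [67, 67, 67, 67].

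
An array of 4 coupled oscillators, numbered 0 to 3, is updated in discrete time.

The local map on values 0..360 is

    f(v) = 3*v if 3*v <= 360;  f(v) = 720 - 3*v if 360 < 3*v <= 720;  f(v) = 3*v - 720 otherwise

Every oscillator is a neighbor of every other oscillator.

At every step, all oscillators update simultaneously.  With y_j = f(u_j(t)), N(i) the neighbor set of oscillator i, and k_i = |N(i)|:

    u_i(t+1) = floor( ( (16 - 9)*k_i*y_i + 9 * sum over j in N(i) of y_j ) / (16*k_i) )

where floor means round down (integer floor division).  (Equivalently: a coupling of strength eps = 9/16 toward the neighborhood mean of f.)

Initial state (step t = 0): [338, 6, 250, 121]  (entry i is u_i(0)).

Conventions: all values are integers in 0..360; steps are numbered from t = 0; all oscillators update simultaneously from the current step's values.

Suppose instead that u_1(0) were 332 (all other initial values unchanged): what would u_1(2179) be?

Answer: u_1(2179) = 54
Key observation: The state at step 12, [162, 162, 162, 162], reappears at step 16: the system is in a cycle of period 4 from step 12 on.  Therefore the state at step 2179 equals the state at step 12 + ((2179 - 12) mod 4) = 15, which is [54, 54, 54, 54].

Derivation:
t=0: [338, 332, 250, 121]
t=1: [252, 248, 186, 268]
t=2: [66, 63, 97, 78]
t=3: [220, 218, 243, 229]
t=4: [46, 48, 33, 39]
t=5: [127, 129, 118, 122]
t=6: [343, 342, 347, 347]
t=7: [312, 312, 315, 315]
t=8: [219, 219, 221, 221]
t=9: [60, 60, 59, 59]
t=10: [178, 178, 178, 178]
t=11: [186, 186, 186, 186]
t=12: [162, 162, 162, 162]
t=13: [234, 234, 234, 234]
t=14: [18, 18, 18, 18]
t=15: [54, 54, 54, 54]
t=16: [162, 162, 162, 162]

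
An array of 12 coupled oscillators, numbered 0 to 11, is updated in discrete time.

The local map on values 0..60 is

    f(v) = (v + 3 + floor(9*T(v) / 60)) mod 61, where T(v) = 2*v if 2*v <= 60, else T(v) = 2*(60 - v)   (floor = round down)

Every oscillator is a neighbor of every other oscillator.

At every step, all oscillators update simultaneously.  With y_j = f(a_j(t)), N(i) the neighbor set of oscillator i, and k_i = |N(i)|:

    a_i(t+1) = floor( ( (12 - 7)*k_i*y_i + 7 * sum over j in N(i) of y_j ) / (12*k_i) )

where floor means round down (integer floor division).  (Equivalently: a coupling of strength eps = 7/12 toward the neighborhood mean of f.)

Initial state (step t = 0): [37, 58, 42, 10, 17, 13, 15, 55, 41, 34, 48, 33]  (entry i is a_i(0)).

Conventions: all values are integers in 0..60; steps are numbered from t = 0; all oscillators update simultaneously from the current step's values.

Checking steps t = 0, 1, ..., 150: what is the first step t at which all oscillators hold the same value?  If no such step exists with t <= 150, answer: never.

Simulating step by step:
t=0: [37, 58, 42, 10, 17, 13, 15, 55, 41, 34, 48, 33]  (not all equal)
t=1: [39, 22, 40, 28, 31, 29, 30, 44, 40, 38, 42, 38]  (not all equal)
t=2: [45, 39, 46, 42, 43, 42, 43, 46, 46, 45, 46, 45]  (not all equal)
t=3: [51, 50, 52, 50, 51, 50, 51, 52, 52, 51, 52, 51]  (not all equal)
t=4: [56, 56, 56, 56, 56, 56, 56, 56, 56, 56, 56, 56]  (all equal)

Answer: 4
Key observation: Synchronization is absorbing here: once all oscillators are equal they stay equal, and step 4 is the first all-equal step.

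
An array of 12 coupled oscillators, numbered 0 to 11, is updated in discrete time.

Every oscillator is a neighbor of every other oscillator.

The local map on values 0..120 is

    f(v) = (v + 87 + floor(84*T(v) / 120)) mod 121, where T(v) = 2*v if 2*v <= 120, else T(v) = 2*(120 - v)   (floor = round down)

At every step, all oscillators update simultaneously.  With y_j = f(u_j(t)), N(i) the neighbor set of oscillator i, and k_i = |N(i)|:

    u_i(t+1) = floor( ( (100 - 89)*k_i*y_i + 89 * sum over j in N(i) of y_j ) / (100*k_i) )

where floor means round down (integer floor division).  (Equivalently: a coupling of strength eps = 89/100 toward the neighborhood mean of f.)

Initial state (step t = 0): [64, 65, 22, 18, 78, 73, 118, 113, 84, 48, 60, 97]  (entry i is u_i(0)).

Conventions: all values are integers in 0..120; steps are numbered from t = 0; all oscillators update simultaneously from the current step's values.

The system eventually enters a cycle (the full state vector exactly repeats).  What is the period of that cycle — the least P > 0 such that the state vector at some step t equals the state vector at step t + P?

Answer: 2
Key observation: The state at step 4, [96, 96, 96, 96, 96, 96, 96, 96, 96, 96, 96, 96], reappears at step 6 — and no state repeats earlier — so the cycle the system enters has period 2.

Derivation:
t=0: [64, 65, 22, 18, 78, 73, 118, 113, 84, 48, 60, 97]
t=1: [84, 84, 82, 81, 84, 84, 84, 84, 84, 83, 84, 84]
t=2: [100, 100, 100, 100, 100, 100, 100, 100, 100, 100, 100, 100]
t=3: [94, 94, 94, 94, 94, 94, 94, 94, 94, 94, 94, 94]
t=4: [96, 96, 96, 96, 96, 96, 96, 96, 96, 96, 96, 96]
t=5: [95, 95, 95, 95, 95, 95, 95, 95, 95, 95, 95, 95]
t=6: [96, 96, 96, 96, 96, 96, 96, 96, 96, 96, 96, 96]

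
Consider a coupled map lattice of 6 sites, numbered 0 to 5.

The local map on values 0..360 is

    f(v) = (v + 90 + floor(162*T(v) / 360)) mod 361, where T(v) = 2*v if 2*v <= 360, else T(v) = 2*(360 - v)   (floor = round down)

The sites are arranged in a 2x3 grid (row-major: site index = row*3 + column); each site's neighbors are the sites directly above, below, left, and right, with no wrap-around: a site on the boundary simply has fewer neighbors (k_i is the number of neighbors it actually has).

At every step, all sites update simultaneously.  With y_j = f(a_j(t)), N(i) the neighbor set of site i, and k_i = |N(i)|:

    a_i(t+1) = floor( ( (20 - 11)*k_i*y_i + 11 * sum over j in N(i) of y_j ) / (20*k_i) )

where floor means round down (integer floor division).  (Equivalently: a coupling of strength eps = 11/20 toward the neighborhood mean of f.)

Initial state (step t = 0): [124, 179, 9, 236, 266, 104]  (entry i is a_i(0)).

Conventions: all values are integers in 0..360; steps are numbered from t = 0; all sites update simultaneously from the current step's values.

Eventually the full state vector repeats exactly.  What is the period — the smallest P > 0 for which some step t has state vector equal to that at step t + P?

Simulating step by step:
t=0: [124, 179, 9, 236, 266, 104]
t=1: [186, 124, 146, 145, 114, 180]
t=2: [122, 216, 111, 105, 211, 117]
t=3: [244, 160, 241, 238, 157, 243]
t=4: [64, 48, 64, 62, 46, 63]
t=5: [201, 191, 202, 199, 189, 200]
t=6: [72, 72, 72, 72, 71, 72]
t=7: [226, 225, 226, 225, 225, 225]
t=8: [75, 75, 75, 75, 75, 75]
t=9: [232, 232, 232, 232, 232, 232]
t=10: [76, 76, 76, 76, 76, 76]
t=11: [234, 234, 234, 234, 234, 234]
t=12: [76, 76, 76, 76, 76, 76]

Answer: 2
Key observation: The state at step 10, [76, 76, 76, 76, 76, 76], reappears at step 12 — and no state repeats earlier — so the cycle the system enters has period 2.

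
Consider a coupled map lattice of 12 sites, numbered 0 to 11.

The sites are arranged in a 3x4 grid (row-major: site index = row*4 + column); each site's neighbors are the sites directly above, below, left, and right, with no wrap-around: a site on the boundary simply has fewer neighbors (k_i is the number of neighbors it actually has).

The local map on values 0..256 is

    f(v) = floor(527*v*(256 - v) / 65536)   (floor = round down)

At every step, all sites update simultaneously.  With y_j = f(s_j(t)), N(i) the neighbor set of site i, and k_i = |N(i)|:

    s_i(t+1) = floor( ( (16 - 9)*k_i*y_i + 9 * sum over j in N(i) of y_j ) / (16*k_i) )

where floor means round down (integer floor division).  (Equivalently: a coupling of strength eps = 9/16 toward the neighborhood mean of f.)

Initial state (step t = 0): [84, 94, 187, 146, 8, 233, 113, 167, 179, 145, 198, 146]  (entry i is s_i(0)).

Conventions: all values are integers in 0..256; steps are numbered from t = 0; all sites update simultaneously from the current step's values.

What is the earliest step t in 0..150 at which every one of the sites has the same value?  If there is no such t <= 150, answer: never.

Answer: 4
Key observation: Synchronization is absorbing here: once all sites are equal they stay equal, and step 4 is the first all-equal step.

Derivation:
t=0: [84, 94, 187, 146, 8, 233, 113, 167, 179, 145, 198, 146]  (not all equal)
t=1: [89, 102, 116, 118, 57, 74, 106, 124, 88, 102, 112, 115]  (not all equal)
t=2: [113, 122, 128, 130, 104, 113, 125, 129, 112, 121, 128, 130]  (not all equal)
t=3: [129, 130, 131, 131, 128, 129, 130, 131, 129, 130, 131, 131]  (not all equal)
t=4: [131, 131, 131, 131, 131, 131, 131, 131, 131, 131, 131, 131]  (all equal)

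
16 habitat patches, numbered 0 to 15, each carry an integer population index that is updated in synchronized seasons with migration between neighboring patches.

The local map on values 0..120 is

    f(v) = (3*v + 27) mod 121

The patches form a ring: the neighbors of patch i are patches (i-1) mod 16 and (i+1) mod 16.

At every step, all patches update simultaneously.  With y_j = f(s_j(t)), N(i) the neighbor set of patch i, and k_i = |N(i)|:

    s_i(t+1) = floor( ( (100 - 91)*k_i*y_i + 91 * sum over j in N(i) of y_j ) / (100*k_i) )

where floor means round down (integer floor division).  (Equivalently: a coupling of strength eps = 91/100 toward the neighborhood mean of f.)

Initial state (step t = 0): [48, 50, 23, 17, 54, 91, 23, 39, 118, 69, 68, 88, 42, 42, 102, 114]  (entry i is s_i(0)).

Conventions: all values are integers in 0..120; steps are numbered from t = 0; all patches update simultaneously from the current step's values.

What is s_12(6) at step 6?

Simulating step by step:
t=0: [48, 50, 23, 17, 54, 91, 23, 39, 118, 69, 68, 88, 42, 42, 102, 114]
t=1: [32, 71, 69, 81, 68, 79, 45, 53, 63, 68, 83, 69, 39, 58, 25, 64]
t=2: [98, 63, 77, 103, 32, 70, 43, 67, 88, 68, 104, 36, 89, 64, 90, 56]
t=3: [84, 51, 87, 16, 95, 27, 104, 47, 103, 76, 65, 69, 55, 57, 83, 67]
t=4: [78, 43, 65, 59, 89, 85, 79, 91, 35, 89, 66, 88, 92, 54, 86, 41]
t=5: [30, 57, 62, 77, 60, 37, 46, 20, 51, 57, 55, 79, 58, 53, 48, 30]
t=6: [98, 102, 50, 82, 22, 60, 51, 54, 79, 66, 51, 70, 46, 65, 87, 86]

Answer: s_12(6) = 46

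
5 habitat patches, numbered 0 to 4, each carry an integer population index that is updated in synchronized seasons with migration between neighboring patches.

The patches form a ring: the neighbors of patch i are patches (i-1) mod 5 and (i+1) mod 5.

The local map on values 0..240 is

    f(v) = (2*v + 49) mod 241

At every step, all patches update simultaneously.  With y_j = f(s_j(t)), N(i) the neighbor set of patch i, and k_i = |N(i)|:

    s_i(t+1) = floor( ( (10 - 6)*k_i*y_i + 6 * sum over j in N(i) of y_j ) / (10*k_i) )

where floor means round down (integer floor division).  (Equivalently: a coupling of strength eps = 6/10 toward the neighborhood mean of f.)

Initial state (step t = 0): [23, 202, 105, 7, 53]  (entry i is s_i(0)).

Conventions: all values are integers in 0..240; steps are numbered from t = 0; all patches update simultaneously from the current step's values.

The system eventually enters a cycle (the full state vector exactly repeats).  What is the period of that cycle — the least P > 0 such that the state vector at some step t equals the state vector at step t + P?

Answer: 24
Key observation: The state at step 69, [11, 9, 9, 11, 12], reappears at step 93 — and no state repeats earlier — so the cycle the system enters has period 24.

Derivation:
t=0: [23, 202, 105, 7, 53]
t=1: [148, 118, 89, 77, 109]
t=2: [62, 116, 164, 157, 102]
t=3: [84, 108, 103, 93, 93]
t=4: [164, 78, 83, 168, 229]
t=5: [123, 187, 190, 129, 94]
t=6: [147, 145, 149, 153, 130]
t=7: [90, 101, 106, 97, 92]
t=8: [164, 78, 11, 76, 162]
t=9: [155, 144, 150, 141, 153]
t=10: [110, 106, 99, 102, 108]
t=11: [24, 18, 12, 13, 21]
t=12: [91, 85, 77, 79, 88]
t=13: [225, 217, 209, 211, 221]
t=14: [9, 73, 159, 162, 77]
t=15: [146, 135, 148, 151, 140]
t=16: [89, 92, 98, 101, 98]
t=17: [161, 162, 74, 6, 72]
t=18: [149, 150, 136, 141, 134]
t=19: [97, 99, 91, 82, 89]
t=20: [70, 72, 158, 222, 155]
t=21: [168, 171, 110, 77, 107]
t=22: [109, 111, 117, 96, 112]
t=23: [29, 32, 25, 22, 20]
t=24: [103, 107, 101, 93, 95]
t=25: [83, 16, 81, 168, 170]
t=26: [154, 160, 151, 165, 166]
t=27: [126, 119, 123, 130, 132]
t=28: [59, 52, 55, 65, 67]
t=29: [167, 159, 163, 174, 177]
t=30: [143, 133, 138, 151, 154]
t=31: [94, 83, 88, 104, 107]
t=32: [165, 224, 159, 80, 84]
t=33: [124, 85, 117, 186, 190]
t=34: [144, 117, 136, 141, 146]
t=35: [81, 69, 71, 90, 95]
t=36: [212, 195, 201, 220, 227]
t=37: [158, 211, 145, 72, 80]
t=38: [181, 158, 166, 169, 178]
t=39: [154, 142, 137, 149, 160]
t=40: [112, 96, 92, 105, 117]
t=41: [25, 79, 98, 89, 31]
t=42: [135, 113, 131, 125, 142]
t=43: [69, 58, 55, 71, 77]
t=44: [185, 169, 170, 185, 194]
t=45: [173, 156, 156, 174, 185]
t=46: [151, 130, 130, 151, 164]
t=47: [105, 80, 80, 105, 120]
t=48: [84, 151, 151, 84, 30]
t=49: [152, 142, 142, 152, 173]
t=50: [118, 98, 98, 118, 128]
t=51: [38, 16, 16, 38, 52]
t=52: [120, 94, 94, 120, 136]
t=53: [114, 180, 180, 114, 60]
t=54: [115, 128, 128, 115, 89]
t=55: [102, 56, 56, 102, 113]
t=56: [63, 116, 116, 63, 20]
t=57: [108, 80, 80, 108, 140]
t=58: [98, 153, 153, 98, 49]
t=59: [79, 81, 81, 79, 61]
t=60: [197, 209, 209, 197, 192]
t=61: [206, 218, 218, 206, 198]
t=62: [150, 68, 68, 150, 213]
t=63: [168, 161, 161, 168, 158]
t=64: [133, 134, 134, 133, 136]
t=65: [76, 75, 75, 76, 76]
t=66: [200, 199, 199, 200, 201]
t=67: [208, 206, 206, 208, 208]
t=68: [222, 221, 221, 222, 224]
t=69: [11, 9, 9, 11, 12]
t=70: [70, 68, 68, 70, 71]
t=71: [188, 186, 186, 188, 189]
t=72: [183, 181, 181, 183, 184]
t=73: [173, 171, 171, 173, 174]
t=74: [153, 151, 151, 153, 154]
t=75: [113, 111, 111, 113, 114]
t=76: [33, 31, 31, 33, 34]
t=77: [114, 112, 112, 114, 115]
t=78: [35, 33, 33, 35, 36]
t=79: [118, 116, 116, 118, 119]
t=80: [43, 41, 41, 43, 44]
t=81: [134, 132, 132, 134, 135]
t=82: [75, 73, 73, 75, 76]
t=83: [198, 196, 196, 198, 199]
t=84: [203, 201, 201, 203, 204]
t=85: [213, 211, 211, 213, 214]
t=86: [233, 231, 231, 233, 234]
t=87: [32, 30, 30, 32, 33]
t=88: [112, 110, 110, 112, 113]
t=89: [31, 29, 29, 31, 32]
t=90: [110, 108, 108, 110, 111]
t=91: [27, 25, 25, 27, 28]
t=92: [102, 100, 100, 102, 103]
t=93: [11, 9, 9, 11, 12]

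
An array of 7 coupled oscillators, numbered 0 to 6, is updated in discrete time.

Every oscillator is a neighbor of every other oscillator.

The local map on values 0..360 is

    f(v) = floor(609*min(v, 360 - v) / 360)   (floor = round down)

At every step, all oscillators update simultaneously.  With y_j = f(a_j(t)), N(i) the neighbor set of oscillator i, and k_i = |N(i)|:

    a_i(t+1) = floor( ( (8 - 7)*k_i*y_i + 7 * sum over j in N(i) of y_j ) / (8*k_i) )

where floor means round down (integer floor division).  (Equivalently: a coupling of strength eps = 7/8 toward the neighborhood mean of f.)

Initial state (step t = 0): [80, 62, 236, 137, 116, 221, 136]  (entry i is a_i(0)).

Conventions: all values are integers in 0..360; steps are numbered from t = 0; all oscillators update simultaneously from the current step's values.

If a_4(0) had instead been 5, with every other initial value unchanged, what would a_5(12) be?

Simulating step by step:
t=0: [80, 62, 236, 137, 5, 221, 136]
t=1: [165, 165, 163, 163, 167, 163, 163]
t=2: [277, 277, 277, 277, 277, 277, 277]
t=3: [140, 140, 140, 140, 140, 140, 140]
t=4: [236, 236, 236, 236, 236, 236, 236]
t=5: [209, 209, 209, 209, 209, 209, 209]
t=6: [255, 255, 255, 255, 255, 255, 255]
t=7: [177, 177, 177, 177, 177, 177, 177]
t=8: [299, 299, 299, 299, 299, 299, 299]
t=9: [103, 103, 103, 103, 103, 103, 103]
t=10: [174, 174, 174, 174, 174, 174, 174]
t=11: [294, 294, 294, 294, 294, 294, 294]
t=12: [111, 111, 111, 111, 111, 111, 111]

Answer: a_5(12) = 111
Key observation: This trace re-runs the system from the modified initial state.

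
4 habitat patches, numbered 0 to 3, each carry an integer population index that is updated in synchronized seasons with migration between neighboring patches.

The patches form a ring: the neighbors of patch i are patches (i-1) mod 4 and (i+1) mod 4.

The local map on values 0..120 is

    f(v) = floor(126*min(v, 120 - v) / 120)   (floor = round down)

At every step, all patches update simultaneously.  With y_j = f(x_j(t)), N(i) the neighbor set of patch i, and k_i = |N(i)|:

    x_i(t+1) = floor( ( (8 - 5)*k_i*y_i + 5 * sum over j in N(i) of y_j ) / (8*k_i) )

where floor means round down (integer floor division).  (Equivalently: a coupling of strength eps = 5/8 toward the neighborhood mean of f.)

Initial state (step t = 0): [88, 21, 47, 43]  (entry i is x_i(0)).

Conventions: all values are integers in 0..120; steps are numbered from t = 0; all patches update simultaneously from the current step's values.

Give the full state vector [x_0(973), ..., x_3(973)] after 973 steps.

Simulating step by step:
t=0: [88, 21, 47, 43]
t=1: [33, 33, 39, 42]
t=2: [37, 35, 39, 39]
t=3: [38, 37, 38, 39]
t=4: [39, 38, 39, 39]
t=5: [39, 39, 39, 40]
t=6: [40, 40, 40, 40]
t=7: [42, 42, 42, 42]
t=8: [44, 44, 44, 44]
t=9: [46, 46, 46, 46]
t=10: [48, 48, 48, 48]
t=11: [50, 50, 50, 50]
t=12: [52, 52, 52, 52]
t=13: [54, 54, 54, 54]
t=14: [56, 56, 56, 56]
t=15: [58, 58, 58, 58]
t=16: [60, 60, 60, 60]
t=17: [63, 63, 63, 63]
t=18: [59, 59, 59, 59]
t=19: [61, 61, 61, 61]
t=20: [61, 61, 61, 61]

Answer: [61, 61, 61, 61]
Key observation: The state at step 19, [61, 61, 61, 61], reappears at step 20: the system is in a cycle of period 1 from step 19 on.  Therefore the state at step 973 equals the state at step 19 + ((973 - 19) mod 1) = 19, which is [61, 61, 61, 61].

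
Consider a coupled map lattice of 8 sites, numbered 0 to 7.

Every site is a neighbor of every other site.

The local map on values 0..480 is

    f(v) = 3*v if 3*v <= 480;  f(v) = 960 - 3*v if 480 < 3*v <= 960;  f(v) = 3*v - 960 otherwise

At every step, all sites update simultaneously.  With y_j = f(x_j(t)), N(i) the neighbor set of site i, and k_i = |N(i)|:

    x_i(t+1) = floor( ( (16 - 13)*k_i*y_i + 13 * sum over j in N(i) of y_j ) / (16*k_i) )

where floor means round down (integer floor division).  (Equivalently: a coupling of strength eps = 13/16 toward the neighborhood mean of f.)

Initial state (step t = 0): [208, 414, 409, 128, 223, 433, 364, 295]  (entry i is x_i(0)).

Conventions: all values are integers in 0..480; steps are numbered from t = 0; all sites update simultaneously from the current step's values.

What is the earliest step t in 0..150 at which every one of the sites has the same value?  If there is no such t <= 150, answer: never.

Simulating step by step:
t=0: [208, 414, 409, 128, 223, 433, 364, 295]  (not all equal)
t=1: [268, 264, 263, 271, 265, 268, 253, 249]  (not all equal)
t=2: [170, 171, 172, 170, 171, 170, 174, 175]  (not all equal)
t=3: [445, 445, 445, 445, 445, 445, 444, 444]  (not all equal)
t=4: [374, 374, 374, 374, 374, 374, 374, 374]  (all equal)

Answer: 4
Key observation: Synchronization is absorbing here: once all sites are equal they stay equal, and step 4 is the first all-equal step.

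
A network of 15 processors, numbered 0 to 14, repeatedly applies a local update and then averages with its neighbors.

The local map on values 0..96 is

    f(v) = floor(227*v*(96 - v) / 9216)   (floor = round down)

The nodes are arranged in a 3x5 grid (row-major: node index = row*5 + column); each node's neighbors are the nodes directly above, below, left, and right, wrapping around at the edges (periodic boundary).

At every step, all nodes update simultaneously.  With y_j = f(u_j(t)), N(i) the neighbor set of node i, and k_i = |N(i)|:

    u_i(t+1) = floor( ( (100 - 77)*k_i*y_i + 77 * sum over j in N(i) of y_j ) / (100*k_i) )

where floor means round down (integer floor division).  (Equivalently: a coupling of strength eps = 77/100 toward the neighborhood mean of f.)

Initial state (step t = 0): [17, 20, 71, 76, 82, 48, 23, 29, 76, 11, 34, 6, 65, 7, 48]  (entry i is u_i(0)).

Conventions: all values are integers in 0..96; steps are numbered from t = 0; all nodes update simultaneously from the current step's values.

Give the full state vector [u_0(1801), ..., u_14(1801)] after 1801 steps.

Answer: [55, 55, 55, 55, 55, 55, 55, 55, 55, 55, 55, 55, 55, 55, 55]
Key observation: The state at step 4, [55, 55, 55, 55, 55, 55, 55, 55, 55, 55, 55, 55, 55, 55, 55], reappears at step 5: the system is in a cycle of period 1 from step 4 on.  Therefore the state at step 1801 equals the state at step 4 + ((1801 - 4) mod 1) = 4, which is [55, 55, 55, 55, 55, 55, 55, 55, 55, 55, 55, 55, 55, 55, 55].

Derivation:
t=0: [17, 20, 71, 76, 82, 48, 23, 29, 76, 11, 34, 6, 65, 7, 48]
t=1: [40, 33, 42, 32, 35, 41, 38, 43, 31, 39, 42, 37, 33, 37, 35]
t=2: [53, 53, 52, 51, 52, 54, 53, 53, 52, 52, 54, 52, 53, 51, 53]
t=3: [55, 56, 56, 56, 56, 55, 55, 56, 56, 55, 55, 55, 56, 56, 55]
t=4: [55, 55, 55, 55, 55, 55, 55, 55, 55, 55, 55, 55, 55, 55, 55]
t=5: [55, 55, 55, 55, 55, 55, 55, 55, 55, 55, 55, 55, 55, 55, 55]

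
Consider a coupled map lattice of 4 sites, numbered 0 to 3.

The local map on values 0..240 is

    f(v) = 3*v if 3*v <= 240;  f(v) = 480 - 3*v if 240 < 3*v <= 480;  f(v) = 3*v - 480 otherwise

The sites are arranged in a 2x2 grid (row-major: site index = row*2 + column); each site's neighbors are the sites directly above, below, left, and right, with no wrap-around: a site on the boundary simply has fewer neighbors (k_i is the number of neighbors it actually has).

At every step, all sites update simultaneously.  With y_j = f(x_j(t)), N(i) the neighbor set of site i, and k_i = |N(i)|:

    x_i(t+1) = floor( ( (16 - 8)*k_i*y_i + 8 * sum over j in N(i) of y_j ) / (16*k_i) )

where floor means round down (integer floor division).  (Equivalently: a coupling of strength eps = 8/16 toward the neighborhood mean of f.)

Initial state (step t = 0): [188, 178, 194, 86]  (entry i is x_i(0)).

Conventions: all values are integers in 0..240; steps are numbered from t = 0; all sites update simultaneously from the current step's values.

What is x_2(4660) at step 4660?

Answer: x_2(4660) = 144
Key observation: The state at step 23, [48, 48, 48, 48], reappears at step 25: the system is in a cycle of period 2 from step 23 on.  Therefore the state at step 4660 equals the state at step 23 + ((4660 - 23) mod 2) = 24, which is [144, 144, 144, 144].

Derivation:
t=0: [188, 178, 194, 86]
t=1: [81, 103, 127, 150]
t=2: [186, 152, 116, 82]
t=3: [78, 90, 144, 156]
t=4: [181, 166, 85, 70]
t=5: [92, 77, 180, 165]
t=6: [174, 170, 84, 80]
t=7: [85, 85, 184, 184]
t=8: [186, 186, 110, 110]
t=9: [96, 96, 132, 132]
t=10: [165, 165, 111, 111]
t=11: [48, 48, 114, 114]
t=12: [142, 142, 139, 139]
t=13: [56, 56, 60, 60]
t=14: [171, 171, 177, 177]
t=15: [37, 37, 46, 46]
t=16: [117, 117, 131, 131]
t=17: [118, 118, 97, 97]
t=18: [141, 141, 173, 173]
t=19: [52, 52, 43, 43]
t=20: [149, 149, 135, 135]
t=21: [43, 43, 64, 64]
t=22: [144, 144, 176, 176]
t=23: [48, 48, 48, 48]
t=24: [144, 144, 144, 144]
t=25: [48, 48, 48, 48]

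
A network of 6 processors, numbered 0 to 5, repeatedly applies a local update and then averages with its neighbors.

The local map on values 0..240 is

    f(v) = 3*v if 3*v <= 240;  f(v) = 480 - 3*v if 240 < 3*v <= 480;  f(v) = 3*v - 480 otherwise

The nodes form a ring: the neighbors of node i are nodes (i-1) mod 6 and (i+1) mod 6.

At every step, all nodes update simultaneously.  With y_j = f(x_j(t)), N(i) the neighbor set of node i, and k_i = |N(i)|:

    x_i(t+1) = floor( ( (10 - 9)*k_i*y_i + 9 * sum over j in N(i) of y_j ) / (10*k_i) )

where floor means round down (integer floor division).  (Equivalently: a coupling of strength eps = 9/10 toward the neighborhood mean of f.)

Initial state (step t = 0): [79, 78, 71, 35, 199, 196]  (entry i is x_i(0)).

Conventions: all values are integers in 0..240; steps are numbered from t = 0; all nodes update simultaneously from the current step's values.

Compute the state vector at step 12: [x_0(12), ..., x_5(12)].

Simulating step by step:
t=0: [79, 78, 71, 35, 199, 196]
t=1: [177, 225, 173, 159, 107, 170]
t=2: [106, 60, 93, 89, 30, 97]
t=3: [182, 181, 196, 152, 189, 132]
t=4: [72, 84, 49, 90, 57, 77]
t=5: [228, 186, 211, 164, 215, 197]
t=6: [105, 168, 55, 144, 71, 177]
t=7: [50, 150, 48, 174, 65, 175]
t=8: [48, 135, 46, 156, 58, 159]
t=9: [49, 134, 52, 141, 24, 143]
t=10: [72, 144, 76, 108, 55, 103]
t=11: [120, 204, 114, 192, 163, 188]
t=12: [109, 129, 116, 75, 81, 66]

Answer: [109, 129, 116, 75, 81, 66]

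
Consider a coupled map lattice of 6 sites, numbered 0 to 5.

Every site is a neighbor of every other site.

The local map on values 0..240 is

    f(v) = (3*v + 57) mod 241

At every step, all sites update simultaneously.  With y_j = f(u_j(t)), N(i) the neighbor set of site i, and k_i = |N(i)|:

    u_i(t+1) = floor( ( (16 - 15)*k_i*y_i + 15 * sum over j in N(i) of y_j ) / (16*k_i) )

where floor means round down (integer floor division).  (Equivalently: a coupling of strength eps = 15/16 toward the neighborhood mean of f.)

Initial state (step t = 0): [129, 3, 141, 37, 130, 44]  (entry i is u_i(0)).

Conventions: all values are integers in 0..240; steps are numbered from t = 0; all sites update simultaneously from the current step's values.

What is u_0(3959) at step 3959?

Answer: u_0(3959) = 150
Key observation: The state at step 6, [218, 222, 218, 222, 218, 218], reappears at step 16: the system is in a cycle of period 10 from step 6 on.  Therefore the state at step 3959 equals the state at step 6 + ((3959 - 6) mod 10) = 9, which is [150, 154, 150, 154, 150, 150].

Derivation:
t=0: [129, 3, 141, 37, 130, 44]
t=1: [175, 192, 170, 179, 175, 177]
t=2: [110, 103, 112, 108, 110, 109]
t=3: [141, 144, 140, 142, 141, 141]
t=4: [150, 179, 150, 180, 150, 150]
t=5: [58, 47, 58, 46, 58, 58]
t=6: [218, 222, 218, 222, 218, 218]
t=7: [143, 171, 143, 171, 143, 143]
t=8: [35, 25, 35, 25, 35, 35]
t=9: [150, 154, 150, 154, 150, 150]
t=10: [29, 28, 29, 28, 29, 29]
t=11: [142, 143, 142, 143, 142, 142]
t=12: [2, 1, 2, 1, 2, 2]
t=13: [61, 62, 61, 62, 61, 61]
t=14: [150, 180, 150, 180, 150, 150]
t=15: [58, 47, 58, 47, 58, 58]
t=16: [218, 222, 218, 222, 218, 218]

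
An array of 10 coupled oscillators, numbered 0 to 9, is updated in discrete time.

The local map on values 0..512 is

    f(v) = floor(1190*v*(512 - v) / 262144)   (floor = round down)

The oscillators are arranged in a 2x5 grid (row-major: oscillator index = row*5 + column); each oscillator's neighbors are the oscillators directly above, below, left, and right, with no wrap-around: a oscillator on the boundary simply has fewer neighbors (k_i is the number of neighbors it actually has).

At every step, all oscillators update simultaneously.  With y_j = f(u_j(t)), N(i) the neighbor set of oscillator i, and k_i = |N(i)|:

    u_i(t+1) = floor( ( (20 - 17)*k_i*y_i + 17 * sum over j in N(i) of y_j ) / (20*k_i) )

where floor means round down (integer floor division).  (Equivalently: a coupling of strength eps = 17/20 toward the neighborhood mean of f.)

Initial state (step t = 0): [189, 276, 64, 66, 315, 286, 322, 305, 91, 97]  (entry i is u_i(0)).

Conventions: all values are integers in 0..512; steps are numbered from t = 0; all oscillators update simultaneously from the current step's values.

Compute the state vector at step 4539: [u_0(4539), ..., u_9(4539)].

Simulating step by step:
t=0: [189, 276, 64, 66, 315, 286, 322, 305, 91, 97]
t=1: [291, 238, 221, 185, 176, 279, 289, 207, 196, 220]
t=2: [294, 292, 286, 279, 280, 292, 292, 287, 283, 276]
t=3: [290, 291, 293, 293, 294, 290, 291, 292, 294, 294]
t=4: [291, 291, 291, 290, 290, 291, 291, 290, 290, 290]
t=5: [291, 291, 291, 291, 292, 291, 291, 291, 292, 292]
t=6: [291, 291, 291, 291, 291, 291, 291, 291, 291, 291]
t=7: [291, 291, 291, 291, 291, 291, 291, 291, 291, 291]

Answer: [291, 291, 291, 291, 291, 291, 291, 291, 291, 291]
Key observation: The state at step 6, [291, 291, 291, 291, 291, 291, 291, 291, 291, 291], reappears at step 7: the system is in a cycle of period 1 from step 6 on.  Therefore the state at step 4539 equals the state at step 6 + ((4539 - 6) mod 1) = 6, which is [291, 291, 291, 291, 291, 291, 291, 291, 291, 291].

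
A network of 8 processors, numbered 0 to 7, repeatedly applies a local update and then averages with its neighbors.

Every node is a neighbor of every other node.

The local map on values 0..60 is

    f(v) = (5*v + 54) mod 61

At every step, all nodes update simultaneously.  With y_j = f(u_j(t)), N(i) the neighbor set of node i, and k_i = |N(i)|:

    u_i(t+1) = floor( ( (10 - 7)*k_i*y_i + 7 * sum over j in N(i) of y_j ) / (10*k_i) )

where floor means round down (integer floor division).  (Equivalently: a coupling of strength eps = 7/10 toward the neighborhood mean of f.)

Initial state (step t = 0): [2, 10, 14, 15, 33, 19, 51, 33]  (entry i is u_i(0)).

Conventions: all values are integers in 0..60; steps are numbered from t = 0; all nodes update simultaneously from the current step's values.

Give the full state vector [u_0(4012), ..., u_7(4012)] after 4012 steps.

Answer: [21, 29, 21, 22, 28, 26, 21, 28]
Key observation: The state at step 3, [15, 23, 15, 16, 22, 20, 15, 22], reappears at step 6: the system is in a cycle of period 3 from step 3 on.  Therefore the state at step 4012 equals the state at step 3 + ((4012 - 3) mod 3) = 4, which is [21, 29, 21, 22, 28, 26, 21, 28].

Derivation:
t=0: [2, 10, 14, 15, 33, 19, 51, 33]
t=1: [16, 24, 16, 17, 23, 21, 16, 23]
t=2: [26, 34, 26, 27, 33, 31, 26, 33]
t=3: [15, 23, 15, 16, 22, 20, 15, 22]
t=4: [21, 29, 21, 22, 28, 26, 21, 28]
t=5: [26, 22, 26, 27, 21, 19, 26, 21]
t=6: [15, 23, 15, 16, 22, 20, 15, 22]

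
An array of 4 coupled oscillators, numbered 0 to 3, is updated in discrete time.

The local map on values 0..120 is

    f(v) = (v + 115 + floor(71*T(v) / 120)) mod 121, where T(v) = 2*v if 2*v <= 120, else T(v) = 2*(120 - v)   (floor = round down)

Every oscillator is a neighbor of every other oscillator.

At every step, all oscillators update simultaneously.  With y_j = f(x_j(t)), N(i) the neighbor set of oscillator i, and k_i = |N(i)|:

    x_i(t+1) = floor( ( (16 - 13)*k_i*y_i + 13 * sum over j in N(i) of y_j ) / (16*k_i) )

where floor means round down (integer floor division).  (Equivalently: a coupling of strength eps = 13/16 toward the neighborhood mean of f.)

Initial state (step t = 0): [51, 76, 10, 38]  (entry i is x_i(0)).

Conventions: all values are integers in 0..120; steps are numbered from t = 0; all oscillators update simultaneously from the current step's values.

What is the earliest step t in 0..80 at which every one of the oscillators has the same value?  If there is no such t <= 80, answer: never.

Answer: 3
Key observation: Synchronization is absorbing here: once all oscillators are equal they stay equal, and step 3 is the first all-equal step.

Derivation:
t=0: [51, 76, 10, 38]  (not all equal)
t=1: [44, 53, 52, 47]  (not all equal)
t=2: [101, 99, 99, 100]  (not all equal)
t=3: [117, 117, 117, 117]  (all equal)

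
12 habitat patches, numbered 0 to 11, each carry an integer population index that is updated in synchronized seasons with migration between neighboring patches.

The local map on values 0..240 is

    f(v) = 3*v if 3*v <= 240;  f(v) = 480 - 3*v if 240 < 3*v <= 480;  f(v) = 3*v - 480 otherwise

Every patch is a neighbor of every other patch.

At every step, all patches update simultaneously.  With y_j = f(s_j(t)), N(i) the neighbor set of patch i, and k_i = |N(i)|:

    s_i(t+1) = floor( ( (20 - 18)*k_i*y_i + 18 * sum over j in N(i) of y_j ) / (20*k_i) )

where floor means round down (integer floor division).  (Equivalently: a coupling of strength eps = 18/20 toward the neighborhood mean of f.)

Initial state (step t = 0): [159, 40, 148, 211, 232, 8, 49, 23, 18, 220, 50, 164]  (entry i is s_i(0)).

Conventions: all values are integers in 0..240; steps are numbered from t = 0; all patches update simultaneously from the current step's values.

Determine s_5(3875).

Simulating step by step:
t=0: [159, 40, 148, 211, 232, 8, 49, 23, 18, 220, 50, 164]
t=1: [95, 97, 95, 98, 99, 95, 97, 96, 96, 98, 97, 95]
t=2: [190, 190, 190, 190, 190, 190, 190, 190, 190, 190, 190, 190]
t=3: [90, 90, 90, 90, 90, 90, 90, 90, 90, 90, 90, 90]
t=4: [210, 210, 210, 210, 210, 210, 210, 210, 210, 210, 210, 210]
t=5: [150, 150, 150, 150, 150, 150, 150, 150, 150, 150, 150, 150]
t=6: [30, 30, 30, 30, 30, 30, 30, 30, 30, 30, 30, 30]
t=7: [90, 90, 90, 90, 90, 90, 90, 90, 90, 90, 90, 90]

Answer: s_5(3875) = 90
Key observation: The state at step 3, [90, 90, 90, 90, 90, 90, 90, 90, 90, 90, 90, 90], reappears at step 7: the system is in a cycle of period 4 from step 3 on.  Therefore the state at step 3875 equals the state at step 3 + ((3875 - 3) mod 4) = 3, which is [90, 90, 90, 90, 90, 90, 90, 90, 90, 90, 90, 90].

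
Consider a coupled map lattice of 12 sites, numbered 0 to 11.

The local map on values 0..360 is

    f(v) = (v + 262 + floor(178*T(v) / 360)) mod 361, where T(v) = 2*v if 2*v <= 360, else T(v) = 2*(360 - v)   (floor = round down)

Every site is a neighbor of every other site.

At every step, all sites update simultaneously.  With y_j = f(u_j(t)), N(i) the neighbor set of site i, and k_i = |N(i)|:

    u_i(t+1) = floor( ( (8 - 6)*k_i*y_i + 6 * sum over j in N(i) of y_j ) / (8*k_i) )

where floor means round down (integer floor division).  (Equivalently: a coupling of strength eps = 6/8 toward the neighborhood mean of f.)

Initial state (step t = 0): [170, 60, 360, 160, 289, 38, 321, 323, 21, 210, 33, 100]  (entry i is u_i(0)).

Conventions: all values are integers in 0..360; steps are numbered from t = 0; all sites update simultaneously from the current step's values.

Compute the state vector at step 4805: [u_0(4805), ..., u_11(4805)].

Simulating step by step:
t=0: [170, 60, 360, 160, 289, 38, 321, 323, 21, 210, 33, 100]
t=1: [237, 197, 241, 233, 241, 255, 241, 241, 249, 241, 253, 211]
t=2: [259, 259, 259, 259, 259, 259, 259, 259, 259, 259, 259, 259]
t=3: [259, 259, 259, 259, 259, 259, 259, 259, 259, 259, 259, 259]

Answer: [259, 259, 259, 259, 259, 259, 259, 259, 259, 259, 259, 259]
Key observation: The state at step 2, [259, 259, 259, 259, 259, 259, 259, 259, 259, 259, 259, 259], reappears at step 3: the system is in a cycle of period 1 from step 2 on.  Therefore the state at step 4805 equals the state at step 2 + ((4805 - 2) mod 1) = 2, which is [259, 259, 259, 259, 259, 259, 259, 259, 259, 259, 259, 259].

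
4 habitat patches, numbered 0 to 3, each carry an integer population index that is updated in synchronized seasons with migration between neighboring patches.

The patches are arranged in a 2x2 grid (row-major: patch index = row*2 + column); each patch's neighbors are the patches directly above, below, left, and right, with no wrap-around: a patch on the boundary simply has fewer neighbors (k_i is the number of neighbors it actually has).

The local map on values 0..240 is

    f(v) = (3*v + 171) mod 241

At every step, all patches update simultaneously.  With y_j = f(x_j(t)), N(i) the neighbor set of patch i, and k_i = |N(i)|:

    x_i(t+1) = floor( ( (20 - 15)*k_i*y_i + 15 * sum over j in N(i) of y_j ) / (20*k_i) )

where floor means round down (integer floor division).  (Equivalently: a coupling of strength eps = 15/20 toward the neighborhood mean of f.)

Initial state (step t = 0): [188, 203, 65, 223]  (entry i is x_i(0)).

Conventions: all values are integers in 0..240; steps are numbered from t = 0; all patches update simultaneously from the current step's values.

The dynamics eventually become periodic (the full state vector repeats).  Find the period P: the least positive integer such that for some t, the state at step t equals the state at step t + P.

Answer: 16
Key observation: The state at step 74, [133, 61, 61, 133], reappears at step 90 — and no state repeats earlier — so the cycle the system enters has period 16.

Derivation:
t=0: [188, 203, 65, 223]
t=1: [71, 62, 79, 97]
t=2: [141, 165, 178, 161]
t=3: [180, 152, 162, 195]
t=4: [177, 134, 142, 128]
t=5: [132, 132, 138, 95]
t=6: [91, 133, 138, 124]
t=7: [122, 121, 124, 86]
t=8: [56, 104, 106, 89]
t=9: [27, 110, 112, 52]
t=10: [19, 41, 42, 38]
t=11: [97, 115, 116, 51]
t=12: [81, 122, 123, 47]
t=13: [85, 105, 106, 60]
t=14: [50, 111, 112, 31]
t=15: [37, 44, 44, 23]
t=16: [56, 120, 120, 106]
t=17: [61, 51, 51, 38]
t=18: [90, 79, 79, 73]
t=19: [175, 172, 172, 162]
t=20: [207, 197, 197, 197]
t=21: [46, 50, 50, 39]
t=22: [77, 63, 63, 71]
t=23: [129, 143, 143, 125]
t=24: [107, 82, 82, 104]
t=25: [134, 48, 48, 132]
t=26: [78, 84, 84, 76]
t=27: [177, 166, 166, 176]
t=28: [195, 210, 210, 194]
t=29: [66, 43, 43, 66]
t=30: [76, 110, 110, 76]
t=31: [53, 123, 123, 53]
t=32: [65, 81, 81, 65]
t=33: [161, 137, 137, 161]
t=34: [118, 154, 154, 118]
t=35: [124, 70, 70, 124]
t=36: [120, 80, 80, 120]
t=37: [139, 79, 79, 139]
t=38: [151, 121, 121, 151]
t=39: [74, 119, 119, 74]
t=40: [72, 125, 125, 72]
t=41: [84, 125, 125, 84]
t=42: [93, 152, 152, 93]
t=43: [161, 193, 193, 161]
t=44: [63, 135, 135, 63]
t=45: [100, 112, 112, 100]
t=46: [76, 178, 178, 76]
t=47: [206, 174, 174, 206]
t=48: [174, 102, 102, 174]
t=49: [229, 217, 217, 229]
t=50: [108, 126, 126, 108]
t=51: [53, 26, 26, 53]
t=52: [28, 68, 68, 28]
t=53: [104, 44, 44, 104]
t=54: [46, 16, 16, 46]
t=55: [181, 105, 105, 181]
t=56: [61, 175, 175, 61]
t=57: [188, 138, 138, 188]
t=58: [80, 34, 34, 80]
t=59: [66, 135, 135, 66]
t=60: [102, 119, 119, 102]
t=61: [93, 188, 188, 93]
t=62: [61, 159, 159, 61]
t=63: [152, 126, 126, 152]
t=64: [86, 125, 125, 86]
t=65: [95, 157, 157, 95]
t=66: [173, 201, 201, 173]
t=67: [90, 168, 168, 90]
t=68: [194, 198, 198, 194]
t=69: [39, 33, 33, 39]
t=70: [33, 42, 42, 33]
t=71: [49, 35, 35, 49]
t=72: [45, 66, 66, 45]
t=73: [112, 80, 80, 112]
t=74: [133, 61, 61, 133]
t=75: [106, 94, 94, 106]
t=76: [160, 58, 58, 160]
t=77: [120, 152, 152, 120]
t=78: [121, 73, 73, 121]
t=79: [124, 76, 76, 124]
t=80: [133, 85, 85, 133]
t=81: [160, 112, 112, 160]
t=82: [61, 133, 133, 61]
t=83: [94, 106, 106, 94]
t=84: [58, 160, 160, 58]
t=85: [152, 120, 120, 152]
t=86: [73, 121, 121, 73]
t=87: [76, 124, 124, 76]
t=88: [85, 133, 133, 85]
t=89: [112, 160, 160, 112]
t=90: [133, 61, 61, 133]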